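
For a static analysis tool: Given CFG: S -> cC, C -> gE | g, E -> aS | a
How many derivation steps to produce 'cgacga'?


Grammar: S -> cC, C -> gE | g, E -> aS | a
Deriving 'cgacga':
Step 1: S -> cC => cC
Step 2: C -> gE => cgE
Step 3: E -> aS => cgaS
Step 4: S -> cC => cgacC
Step 5: C -> gE => cgacgE
Step 6: E -> a => cgacga
Total derivation steps: 6

6


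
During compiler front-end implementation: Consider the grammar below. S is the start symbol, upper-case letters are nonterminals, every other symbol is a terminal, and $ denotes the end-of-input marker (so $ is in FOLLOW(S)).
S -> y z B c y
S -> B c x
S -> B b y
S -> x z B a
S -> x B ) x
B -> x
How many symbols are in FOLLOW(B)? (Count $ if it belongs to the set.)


S is the start symbol and does not occur in any rule body, so FOLLOW(S) = {$}.
Examining every occurrence of B in a rule body:
  S -> y z B c y : B is followed by terminal 'c' -> add 'c'
  S -> B c x : B is followed by terminal 'c' -> add 'c' (already in the set)
  S -> B b y : B is followed by terminal 'b' -> add 'b'
  S -> x z B a : B is followed by terminal 'a' -> add 'a'
  S -> x B ) x : B is followed by terminal ')' -> add ')'
  B -> x : B does not occur in the body -> contributes nothing
FOLLOW(B) = {), a, b, c}
Count: 4

4


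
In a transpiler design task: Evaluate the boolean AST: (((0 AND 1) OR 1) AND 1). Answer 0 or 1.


Step 1: Evaluate inner node
  0 AND 1 = 0
Step 2: Evaluate next node
  0 OR 1 = 1
Step 3: Evaluate root node
  1 AND 1 = 1

1


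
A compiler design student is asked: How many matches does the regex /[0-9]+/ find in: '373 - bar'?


Pattern: /[0-9]+/ (int literals)
Input: '373 - bar'
Scanning for matches:
  Match 1: '373'
Total matches: 1

1


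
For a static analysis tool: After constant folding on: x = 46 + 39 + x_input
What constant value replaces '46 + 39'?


Identifying constant sub-expression:
  Original: x = 46 + 39 + x_input
  46 and 39 are both compile-time constants
  Evaluating: 46 + 39 = 85
  After folding: x = 85 + x_input

85


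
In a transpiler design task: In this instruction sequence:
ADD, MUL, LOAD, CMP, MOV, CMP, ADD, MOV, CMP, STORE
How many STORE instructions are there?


Scanning instruction sequence for STORE:
  Position 1: ADD
  Position 2: MUL
  Position 3: LOAD
  Position 4: CMP
  Position 5: MOV
  Position 6: CMP
  Position 7: ADD
  Position 8: MOV
  Position 9: CMP
  Position 10: STORE <- MATCH
Matches at positions: [10]
Total STORE count: 1

1


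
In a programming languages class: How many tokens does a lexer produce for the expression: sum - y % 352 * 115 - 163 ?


Scanning 'sum - y % 352 * 115 - 163'
Token 1: 'sum' -> identifier
Token 2: '-' -> operator
Token 3: 'y' -> identifier
Token 4: '%' -> operator
Token 5: '352' -> integer_literal
Token 6: '*' -> operator
Token 7: '115' -> integer_literal
Token 8: '-' -> operator
Token 9: '163' -> integer_literal
Total tokens: 9

9


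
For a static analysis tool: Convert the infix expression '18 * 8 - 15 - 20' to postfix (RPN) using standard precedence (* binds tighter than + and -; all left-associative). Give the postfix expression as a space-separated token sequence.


Applying the shunting-yard algorithm:
  Operand 18 -> output
  Push '*' onto operator stack -> op-stack: [*]
  Operand 8 -> output
  See '-' (prec 1); top '*' (prec 2) >= it -> pop '*' to output
  Push '-' onto operator stack -> op-stack: [-]
  Operand 15 -> output
  See '-' (prec 1); top '-' (prec 1) >= it -> pop '-' to output
  Push '-' onto operator stack -> op-stack: [-]
  Operand 20 -> output
  End of input: pop '-' to output
Postfix result: 18 8 * 15 - 20 -

18 8 * 15 - 20 -


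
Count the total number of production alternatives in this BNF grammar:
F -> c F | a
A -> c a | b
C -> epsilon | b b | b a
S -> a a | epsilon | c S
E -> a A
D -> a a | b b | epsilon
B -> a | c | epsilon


Counting alternatives per rule:
  F: 2 alternative(s)
  A: 2 alternative(s)
  C: 3 alternative(s)
  S: 3 alternative(s)
  E: 1 alternative(s)
  D: 3 alternative(s)
  B: 3 alternative(s)
Sum: 2 + 2 + 3 + 3 + 1 + 3 + 3 = 17

17


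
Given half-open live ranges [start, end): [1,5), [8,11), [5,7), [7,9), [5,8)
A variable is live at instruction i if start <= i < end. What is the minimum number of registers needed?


Live ranges:
  Var0: [1, 5)
  Var1: [8, 11)
  Var2: [5, 7)
  Var3: [7, 9)
  Var4: [5, 8)
Sweep-line events (position, delta, active):
  pos=1 start -> active=1
  pos=5 end -> active=0
  pos=5 start -> active=1
  pos=5 start -> active=2
  pos=7 end -> active=1
  pos=7 start -> active=2
  pos=8 end -> active=1
  pos=8 start -> active=2
  pos=9 end -> active=1
  pos=11 end -> active=0
Maximum simultaneous active: 2
Minimum registers needed: 2

2


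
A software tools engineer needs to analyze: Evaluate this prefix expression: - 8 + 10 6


Parsing prefix expression: - 8 + 10 6
Step 1: Innermost operation '+ 10 6'
  10 + 6 = 16
Step 2: Outer operation '- 8 [16]'
  8 - 16 = -8

-8


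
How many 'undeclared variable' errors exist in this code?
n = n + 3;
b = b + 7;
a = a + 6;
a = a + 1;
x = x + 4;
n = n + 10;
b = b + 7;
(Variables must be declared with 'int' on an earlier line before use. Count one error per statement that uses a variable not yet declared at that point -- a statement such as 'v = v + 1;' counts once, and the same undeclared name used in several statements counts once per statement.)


Scanning code line by line:
  Line 1: use 'n' -> ERROR (undeclared)
  Line 2: use 'b' -> ERROR (undeclared)
  Line 3: use 'a' -> ERROR (undeclared)
  Line 4: use 'a' -> ERROR (undeclared)
  Line 5: use 'x' -> ERROR (undeclared)
  Line 6: use 'n' -> ERROR (undeclared)
  Line 7: use 'b' -> ERROR (undeclared)
Total undeclared variable errors: 7

7


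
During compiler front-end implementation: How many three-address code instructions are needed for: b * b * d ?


Expression: b * b * d
Generating three-address code (respecting * over +/- precedence):
  Instruction 1: t1 = b * b
  Instruction 2: t2 = t1 * d
Total instructions: 2

2


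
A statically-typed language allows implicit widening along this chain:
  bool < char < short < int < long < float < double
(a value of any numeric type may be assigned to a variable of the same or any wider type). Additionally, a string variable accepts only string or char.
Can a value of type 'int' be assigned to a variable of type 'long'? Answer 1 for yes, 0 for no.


Target variable type: long
Source value type: int
Numeric ranks: int=3, long=4
Widening allowed iff rank(source) <= rank(target): 3 <= 4? Yes
Result: 1

1


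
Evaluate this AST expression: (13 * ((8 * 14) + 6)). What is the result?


Expression: (13 * ((8 * 14) + 6))
Evaluating step by step:
  8 * 14 = 112
  112 + 6 = 118
  13 * 118 = 1534
Result: 1534

1534


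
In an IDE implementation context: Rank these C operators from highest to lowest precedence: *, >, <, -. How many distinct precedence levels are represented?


Looking up precedence for each operator:
  * -> precedence 6
  > -> precedence 4
  < -> precedence 4
  - -> precedence 5
Sorted highest to lowest: *, -, >, <
Distinct precedence values: [6, 5, 4]
Number of distinct levels: 3

3


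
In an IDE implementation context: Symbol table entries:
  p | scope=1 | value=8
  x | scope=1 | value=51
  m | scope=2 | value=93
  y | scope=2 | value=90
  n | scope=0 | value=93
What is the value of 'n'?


Searching symbol table for 'n':
  p | scope=1 | value=8
  x | scope=1 | value=51
  m | scope=2 | value=93
  y | scope=2 | value=90
  n | scope=0 | value=93 <- MATCH
Found 'n' at scope 0 with value 93

93


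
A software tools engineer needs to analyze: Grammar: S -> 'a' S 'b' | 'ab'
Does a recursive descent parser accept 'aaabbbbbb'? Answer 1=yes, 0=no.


Grammar accepts strings of the form a^n b^n (n >= 1)
Word: 'aaabbbbbb'
Counting: 3 a's and 6 b's
Check: 3 == 6? No
Mismatch: a-count != b-count
Rejected

0


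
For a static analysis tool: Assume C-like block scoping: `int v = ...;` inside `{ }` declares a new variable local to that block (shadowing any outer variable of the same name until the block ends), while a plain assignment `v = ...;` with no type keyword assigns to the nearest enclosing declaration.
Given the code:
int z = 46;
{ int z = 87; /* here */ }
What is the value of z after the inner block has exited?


Analyzing scoping rules:
Outer scope: declares z = 46
Inner block: 'int z = 87;' declares a NEW z that shadows the outer one
When the block exits the inner z goes out of scope; the outer z was never modified -> 46
Result: 46

46


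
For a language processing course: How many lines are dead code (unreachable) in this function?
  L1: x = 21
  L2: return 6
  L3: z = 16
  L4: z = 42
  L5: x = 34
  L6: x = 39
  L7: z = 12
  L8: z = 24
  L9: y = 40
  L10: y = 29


Analyzing control flow:
  L1: reachable (before return)
  L2: reachable (return statement)
  L3: DEAD (after return at L2)
  L4: DEAD (after return at L2)
  L5: DEAD (after return at L2)
  L6: DEAD (after return at L2)
  L7: DEAD (after return at L2)
  L8: DEAD (after return at L2)
  L9: DEAD (after return at L2)
  L10: DEAD (after return at L2)
Return at L2, total lines = 10
Dead lines: L3 through L10
Count: 8

8


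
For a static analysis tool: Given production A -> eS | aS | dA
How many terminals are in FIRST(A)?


Production: A -> eS | aS | dA
Examining each alternative for leading terminals:
  A -> eS : first terminal = 'e'
  A -> aS : first terminal = 'a'
  A -> dA : first terminal = 'd'
FIRST(A) = {a, d, e}
Count: 3

3


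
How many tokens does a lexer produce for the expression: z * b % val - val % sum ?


Scanning 'z * b % val - val % sum'
Token 1: 'z' -> identifier
Token 2: '*' -> operator
Token 3: 'b' -> identifier
Token 4: '%' -> operator
Token 5: 'val' -> identifier
Token 6: '-' -> operator
Token 7: 'val' -> identifier
Token 8: '%' -> operator
Token 9: 'sum' -> identifier
Total tokens: 9

9


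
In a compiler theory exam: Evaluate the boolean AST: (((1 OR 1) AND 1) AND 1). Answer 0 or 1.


Step 1: Evaluate inner node
  1 OR 1 = 1
Step 2: Evaluate next node
  1 AND 1 = 1
Step 3: Evaluate root node
  1 AND 1 = 1

1


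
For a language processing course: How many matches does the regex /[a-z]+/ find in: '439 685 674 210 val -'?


Pattern: /[a-z]+/ (identifiers)
Input: '439 685 674 210 val -'
Scanning for matches:
  Match 1: 'val'
Total matches: 1

1


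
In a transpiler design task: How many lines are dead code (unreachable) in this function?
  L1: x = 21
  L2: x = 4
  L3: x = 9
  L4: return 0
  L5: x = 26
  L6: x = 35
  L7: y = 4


Analyzing control flow:
  L1: reachable (before return)
  L2: reachable (before return)
  L3: reachable (before return)
  L4: reachable (return statement)
  L5: DEAD (after return at L4)
  L6: DEAD (after return at L4)
  L7: DEAD (after return at L4)
Return at L4, total lines = 7
Dead lines: L5 through L7
Count: 3

3


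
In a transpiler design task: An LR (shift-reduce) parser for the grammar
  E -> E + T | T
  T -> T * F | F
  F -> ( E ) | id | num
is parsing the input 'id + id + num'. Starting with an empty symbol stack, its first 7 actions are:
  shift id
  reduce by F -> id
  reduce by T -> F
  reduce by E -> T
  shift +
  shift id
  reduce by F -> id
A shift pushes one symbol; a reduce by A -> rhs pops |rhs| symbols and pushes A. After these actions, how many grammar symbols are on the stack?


Tracking the symbol stack through each action:
  Action 1: shift 'id' : push -> stack = [id] (size 1)
  Action 2: reduce by F -> id : pop 1, push F -> stack = [F] (size 1)
  Action 3: reduce by T -> F : pop 1, push T -> stack = [T] (size 1)
  Action 4: reduce by E -> T : pop 1, push E -> stack = [E] (size 1)
  Action 5: shift '+' : push -> stack = [E, +] (size 2)
  Action 6: shift 'id' : push -> stack = [E, +, id] (size 3)
  Action 7: reduce by F -> id : pop 1, push F -> stack = [E, +, F] (size 3)
Final stack size: 3

3


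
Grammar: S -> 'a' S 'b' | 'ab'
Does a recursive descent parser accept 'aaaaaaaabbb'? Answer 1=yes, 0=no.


Grammar accepts strings of the form a^n b^n (n >= 1)
Word: 'aaaaaaaabbb'
Counting: 8 a's and 3 b's
Check: 8 == 3? No
Mismatch: a-count != b-count
Rejected

0


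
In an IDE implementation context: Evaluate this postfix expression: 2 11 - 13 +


Processing tokens left to right:
Push 2, Push 11
Pop 2 and 11, compute 2 - 11 = -9, push -9
Push 13
Pop -9 and 13, compute -9 + 13 = 4, push 4
Stack result: 4

4


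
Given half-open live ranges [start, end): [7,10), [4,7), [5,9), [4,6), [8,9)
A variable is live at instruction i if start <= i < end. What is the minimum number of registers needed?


Live ranges:
  Var0: [7, 10)
  Var1: [4, 7)
  Var2: [5, 9)
  Var3: [4, 6)
  Var4: [8, 9)
Sweep-line events (position, delta, active):
  pos=4 start -> active=1
  pos=4 start -> active=2
  pos=5 start -> active=3
  pos=6 end -> active=2
  pos=7 end -> active=1
  pos=7 start -> active=2
  pos=8 start -> active=3
  pos=9 end -> active=2
  pos=9 end -> active=1
  pos=10 end -> active=0
Maximum simultaneous active: 3
Minimum registers needed: 3

3


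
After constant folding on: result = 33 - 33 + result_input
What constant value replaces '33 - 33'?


Identifying constant sub-expression:
  Original: result = 33 - 33 + result_input
  33 and 33 are both compile-time constants
  Evaluating: 33 - 33 = 0
  After folding: result = 0 + result_input

0


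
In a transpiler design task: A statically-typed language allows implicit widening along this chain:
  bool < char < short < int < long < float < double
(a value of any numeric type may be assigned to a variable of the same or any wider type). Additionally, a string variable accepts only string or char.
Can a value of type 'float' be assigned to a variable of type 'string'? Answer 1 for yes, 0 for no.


Target variable type: string
Source value type: float
Rule: string accepts only {string, char}
  source 'float' in {string, char}? No
Result: 0

0


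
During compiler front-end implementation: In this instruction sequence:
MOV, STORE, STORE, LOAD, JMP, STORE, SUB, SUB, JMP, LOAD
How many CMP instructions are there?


Scanning instruction sequence for CMP:
  Position 1: MOV
  Position 2: STORE
  Position 3: STORE
  Position 4: LOAD
  Position 5: JMP
  Position 6: STORE
  Position 7: SUB
  Position 8: SUB
  Position 9: JMP
  Position 10: LOAD
Matches at positions: []
Total CMP count: 0

0


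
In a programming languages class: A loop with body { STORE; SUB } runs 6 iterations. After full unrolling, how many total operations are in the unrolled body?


Loop body operations: STORE, SUB (2 ops per iteration)
Unrolling 6 iterations:
  Iteration 1: STORE, SUB (2 ops)
  Iteration 2: STORE, SUB (2 ops)
  Iteration 3: STORE, SUB (2 ops)
  Iteration 4: STORE, SUB (2 ops)
  Iteration 5: STORE, SUB (2 ops)
  Iteration 6: STORE, SUB (2 ops)
Total: 6 iterations * 2 ops/iter = 12 operations

12


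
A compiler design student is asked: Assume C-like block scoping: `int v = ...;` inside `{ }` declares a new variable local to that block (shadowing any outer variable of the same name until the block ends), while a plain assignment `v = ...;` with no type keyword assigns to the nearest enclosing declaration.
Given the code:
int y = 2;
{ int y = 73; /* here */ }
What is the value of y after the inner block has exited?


Analyzing scoping rules:
Outer scope: declares y = 2
Inner block: 'int y = 73;' declares a NEW y that shadows the outer one
When the block exits the inner y goes out of scope; the outer y was never modified -> 2
Result: 2

2


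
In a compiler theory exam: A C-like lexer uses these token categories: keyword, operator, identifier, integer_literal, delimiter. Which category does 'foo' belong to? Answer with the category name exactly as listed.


Token: 'foo'
Checking categories:
  identifier: YES
  integer_literal: no
  operator: no
  keyword: no
  delimiter: no
Category: identifier

identifier


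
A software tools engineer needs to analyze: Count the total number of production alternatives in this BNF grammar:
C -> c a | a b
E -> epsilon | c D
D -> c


Counting alternatives per rule:
  C: 2 alternative(s)
  E: 2 alternative(s)
  D: 1 alternative(s)
Sum: 2 + 2 + 1 = 5

5


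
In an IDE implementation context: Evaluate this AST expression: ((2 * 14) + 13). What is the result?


Expression: ((2 * 14) + 13)
Evaluating step by step:
  2 * 14 = 28
  28 + 13 = 41
Result: 41

41


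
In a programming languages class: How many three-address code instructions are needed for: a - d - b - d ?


Expression: a - d - b - d
Generating three-address code (respecting * over +/- precedence):
  Instruction 1: t1 = a - d
  Instruction 2: t2 = t1 - b
  Instruction 3: t3 = t2 - d
Total instructions: 3

3


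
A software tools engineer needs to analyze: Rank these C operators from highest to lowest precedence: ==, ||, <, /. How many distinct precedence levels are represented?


Looking up precedence for each operator:
  == -> precedence 3
  || -> precedence 1
  < -> precedence 4
  / -> precedence 6
Sorted highest to lowest: /, <, ==, ||
Distinct precedence values: [6, 4, 3, 1]
Number of distinct levels: 4

4


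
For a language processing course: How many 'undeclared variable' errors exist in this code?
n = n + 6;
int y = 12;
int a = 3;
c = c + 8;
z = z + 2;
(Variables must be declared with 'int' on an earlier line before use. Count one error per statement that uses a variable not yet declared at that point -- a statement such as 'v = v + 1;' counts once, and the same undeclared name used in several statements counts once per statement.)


Scanning code line by line:
  Line 1: use 'n' -> ERROR (undeclared)
  Line 2: declare 'y' -> declared = ['y']
  Line 3: declare 'a' -> declared = ['a', 'y']
  Line 4: use 'c' -> ERROR (undeclared)
  Line 5: use 'z' -> ERROR (undeclared)
Total undeclared variable errors: 3

3


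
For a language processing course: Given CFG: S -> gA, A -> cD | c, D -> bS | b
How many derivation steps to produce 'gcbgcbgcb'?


Grammar: S -> gA, A -> cD | c, D -> bS | b
Deriving 'gcbgcbgcb':
Step 1: S -> gA => gA
Step 2: A -> cD => gcD
Step 3: D -> bS => gcbS
Step 4: S -> gA => gcbgA
Step 5: A -> cD => gcbgcD
Step 6: D -> bS => gcbgcbS
Step 7: S -> gA => gcbgcbgA
Step 8: A -> cD => gcbgcbgcD
Step 9: D -> b => gcbgcbgcb
Total derivation steps: 9

9


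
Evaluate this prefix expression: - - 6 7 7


Parsing prefix expression: - - 6 7 7
Step 1: Innermost operation '- 6 7'
  6 - 7 = -1
Step 2: Outer operation '- [-1] 7'
  -1 - 7 = -8

-8


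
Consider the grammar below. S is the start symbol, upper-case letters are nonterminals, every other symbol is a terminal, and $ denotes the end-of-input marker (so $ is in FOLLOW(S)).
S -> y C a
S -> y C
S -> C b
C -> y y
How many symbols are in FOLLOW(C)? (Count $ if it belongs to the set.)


S is the start symbol and does not occur in any rule body, so FOLLOW(S) = {$}.
Examining every occurrence of C in a rule body:
  S -> y C a : C is followed by terminal 'a' -> add 'a'
  S -> y C : C is at the right end -> add FOLLOW(S) = {$}
  S -> C b : C is followed by terminal 'b' -> add 'b'
  C -> y y : C does not occur in the body -> contributes nothing
FOLLOW(C) = {a, b, $}
Count: 3

3


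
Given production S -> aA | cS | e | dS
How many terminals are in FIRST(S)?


Production: S -> aA | cS | e | dS
Examining each alternative for leading terminals:
  S -> aA : first terminal = 'a'
  S -> cS : first terminal = 'c'
  S -> e : first terminal = 'e'
  S -> dS : first terminal = 'd'
FIRST(S) = {a, c, d, e}
Count: 4

4


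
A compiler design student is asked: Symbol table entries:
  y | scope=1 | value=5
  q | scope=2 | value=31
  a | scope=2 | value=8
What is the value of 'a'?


Searching symbol table for 'a':
  y | scope=1 | value=5
  q | scope=2 | value=31
  a | scope=2 | value=8 <- MATCH
Found 'a' at scope 2 with value 8

8


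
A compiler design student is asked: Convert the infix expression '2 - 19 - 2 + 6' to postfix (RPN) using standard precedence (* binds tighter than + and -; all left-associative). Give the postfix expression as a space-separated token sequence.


Applying the shunting-yard algorithm:
  Operand 2 -> output
  Push '-' onto operator stack -> op-stack: [-]
  Operand 19 -> output
  See '-' (prec 1); top '-' (prec 1) >= it -> pop '-' to output
  Push '-' onto operator stack -> op-stack: [-]
  Operand 2 -> output
  See '+' (prec 1); top '-' (prec 1) >= it -> pop '-' to output
  Push '+' onto operator stack -> op-stack: [+]
  Operand 6 -> output
  End of input: pop '+' to output
Postfix result: 2 19 - 2 - 6 +

2 19 - 2 - 6 +


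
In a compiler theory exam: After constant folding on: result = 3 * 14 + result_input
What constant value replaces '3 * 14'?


Identifying constant sub-expression:
  Original: result = 3 * 14 + result_input
  3 and 14 are both compile-time constants
  Evaluating: 3 * 14 = 42
  After folding: result = 42 + result_input

42


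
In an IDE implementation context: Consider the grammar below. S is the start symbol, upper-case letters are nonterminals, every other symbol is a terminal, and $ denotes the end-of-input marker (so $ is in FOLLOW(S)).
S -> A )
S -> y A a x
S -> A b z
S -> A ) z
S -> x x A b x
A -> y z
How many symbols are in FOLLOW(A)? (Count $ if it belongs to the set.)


S is the start symbol and does not occur in any rule body, so FOLLOW(S) = {$}.
Examining every occurrence of A in a rule body:
  S -> A ) : A is followed by terminal ')' -> add ')'
  S -> y A a x : A is followed by terminal 'a' -> add 'a'
  S -> A b z : A is followed by terminal 'b' -> add 'b'
  S -> A ) z : A is followed by terminal ')' -> add ')' (already in the set)
  S -> x x A b x : A is followed by terminal 'b' -> add 'b' (already in the set)
  A -> y z : A does not occur in the body -> contributes nothing
FOLLOW(A) = {), a, b}
Count: 3

3


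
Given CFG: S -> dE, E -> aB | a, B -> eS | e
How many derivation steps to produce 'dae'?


Grammar: S -> dE, E -> aB | a, B -> eS | e
Deriving 'dae':
Step 1: S -> dE => dE
Step 2: E -> aB => daB
Step 3: B -> e => dae
Total derivation steps: 3

3


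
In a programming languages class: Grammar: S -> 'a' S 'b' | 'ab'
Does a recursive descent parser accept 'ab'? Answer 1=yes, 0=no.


Grammar accepts strings of the form a^n b^n (n >= 1)
Word: 'ab'
Counting: 1 a's and 1 b's
Check: 1 == 1? Yes
Derivation (S -> aSb applied 0 time(s), then S -> ab): S => ab
Accepted

1


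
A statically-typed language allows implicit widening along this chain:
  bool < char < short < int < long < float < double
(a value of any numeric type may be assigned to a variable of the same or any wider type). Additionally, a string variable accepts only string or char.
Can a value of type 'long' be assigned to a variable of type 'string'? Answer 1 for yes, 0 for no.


Target variable type: string
Source value type: long
Rule: string accepts only {string, char}
  source 'long' in {string, char}? No
Result: 0

0


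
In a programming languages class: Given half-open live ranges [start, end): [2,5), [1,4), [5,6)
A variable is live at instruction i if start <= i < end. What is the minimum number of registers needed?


Live ranges:
  Var0: [2, 5)
  Var1: [1, 4)
  Var2: [5, 6)
Sweep-line events (position, delta, active):
  pos=1 start -> active=1
  pos=2 start -> active=2
  pos=4 end -> active=1
  pos=5 end -> active=0
  pos=5 start -> active=1
  pos=6 end -> active=0
Maximum simultaneous active: 2
Minimum registers needed: 2

2


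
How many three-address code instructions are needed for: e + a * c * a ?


Expression: e + a * c * a
Generating three-address code (respecting * over +/- precedence):
  Instruction 1: t1 = a * c
  Instruction 2: t2 = t1 * a
  Instruction 3: t3 = e + t2
Total instructions: 3

3


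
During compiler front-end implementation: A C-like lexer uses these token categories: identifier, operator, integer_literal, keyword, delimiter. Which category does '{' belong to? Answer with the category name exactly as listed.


Token: '{'
Checking categories:
  identifier: no
  integer_literal: no
  operator: no
  keyword: no
  delimiter: YES
Category: delimiter

delimiter


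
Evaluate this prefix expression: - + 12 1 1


Parsing prefix expression: - + 12 1 1
Step 1: Innermost operation '+ 12 1'
  12 + 1 = 13
Step 2: Outer operation '- [13] 1'
  13 - 1 = 12

12


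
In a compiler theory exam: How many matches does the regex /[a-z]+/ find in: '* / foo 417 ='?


Pattern: /[a-z]+/ (identifiers)
Input: '* / foo 417 ='
Scanning for matches:
  Match 1: 'foo'
Total matches: 1

1


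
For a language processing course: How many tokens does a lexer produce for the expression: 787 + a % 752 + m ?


Scanning '787 + a % 752 + m'
Token 1: '787' -> integer_literal
Token 2: '+' -> operator
Token 3: 'a' -> identifier
Token 4: '%' -> operator
Token 5: '752' -> integer_literal
Token 6: '+' -> operator
Token 7: 'm' -> identifier
Total tokens: 7

7


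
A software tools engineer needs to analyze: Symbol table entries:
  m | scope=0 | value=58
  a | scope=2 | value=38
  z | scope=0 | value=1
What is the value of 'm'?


Searching symbol table for 'm':
  m | scope=0 | value=58 <- MATCH
  a | scope=2 | value=38
  z | scope=0 | value=1
Found 'm' at scope 0 with value 58

58


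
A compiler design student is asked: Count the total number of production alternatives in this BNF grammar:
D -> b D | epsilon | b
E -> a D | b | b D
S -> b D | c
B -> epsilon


Counting alternatives per rule:
  D: 3 alternative(s)
  E: 3 alternative(s)
  S: 2 alternative(s)
  B: 1 alternative(s)
Sum: 3 + 3 + 2 + 1 = 9

9


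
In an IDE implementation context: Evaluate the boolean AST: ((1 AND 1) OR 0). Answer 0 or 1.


Step 1: Evaluate inner node
  1 AND 1 = 1
Step 2: Evaluate root node
  1 OR 0 = 1

1


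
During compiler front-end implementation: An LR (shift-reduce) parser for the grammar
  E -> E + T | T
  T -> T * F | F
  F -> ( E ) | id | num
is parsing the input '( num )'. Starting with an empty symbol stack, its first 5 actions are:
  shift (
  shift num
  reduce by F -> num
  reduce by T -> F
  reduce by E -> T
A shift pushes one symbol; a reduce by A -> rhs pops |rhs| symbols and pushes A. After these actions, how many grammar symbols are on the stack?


Tracking the symbol stack through each action:
  Action 1: shift '(' : push -> stack = [(] (size 1)
  Action 2: shift 'num' : push -> stack = [(, num] (size 2)
  Action 3: reduce by F -> num : pop 1, push F -> stack = [(, F] (size 2)
  Action 4: reduce by T -> F : pop 1, push T -> stack = [(, T] (size 2)
  Action 5: reduce by E -> T : pop 1, push E -> stack = [(, E] (size 2)
Final stack size: 2

2


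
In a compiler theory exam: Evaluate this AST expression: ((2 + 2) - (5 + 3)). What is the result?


Expression: ((2 + 2) - (5 + 3))
Evaluating step by step:
  2 + 2 = 4
  5 + 3 = 8
  4 - 8 = -4
Result: -4

-4


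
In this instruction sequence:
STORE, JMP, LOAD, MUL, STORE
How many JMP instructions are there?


Scanning instruction sequence for JMP:
  Position 1: STORE
  Position 2: JMP <- MATCH
  Position 3: LOAD
  Position 4: MUL
  Position 5: STORE
Matches at positions: [2]
Total JMP count: 1

1


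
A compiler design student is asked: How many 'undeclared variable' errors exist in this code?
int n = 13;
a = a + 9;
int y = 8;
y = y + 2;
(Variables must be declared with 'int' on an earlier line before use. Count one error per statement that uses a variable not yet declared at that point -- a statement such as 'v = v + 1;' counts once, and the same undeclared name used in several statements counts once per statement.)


Scanning code line by line:
  Line 1: declare 'n' -> declared = ['n']
  Line 2: use 'a' -> ERROR (undeclared)
  Line 3: declare 'y' -> declared = ['n', 'y']
  Line 4: use 'y' -> OK (declared)
Total undeclared variable errors: 1

1


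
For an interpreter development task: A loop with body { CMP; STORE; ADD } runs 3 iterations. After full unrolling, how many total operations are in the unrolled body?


Loop body operations: CMP, STORE, ADD (3 ops per iteration)
Unrolling 3 iterations:
  Iteration 1: CMP, STORE, ADD (3 ops)
  Iteration 2: CMP, STORE, ADD (3 ops)
  Iteration 3: CMP, STORE, ADD (3 ops)
Total: 3 iterations * 3 ops/iter = 9 operations

9


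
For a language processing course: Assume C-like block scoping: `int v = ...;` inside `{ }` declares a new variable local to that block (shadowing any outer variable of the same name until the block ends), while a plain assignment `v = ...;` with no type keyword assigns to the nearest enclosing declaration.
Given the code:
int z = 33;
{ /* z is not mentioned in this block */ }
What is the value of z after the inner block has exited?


Analyzing scoping rules:
Outer scope: declares z = 33
Inner block: z is neither redeclared nor assigned -> unchanged
After the block -> 33
Result: 33

33


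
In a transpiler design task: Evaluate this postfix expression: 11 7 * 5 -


Processing tokens left to right:
Push 11, Push 7
Pop 11 and 7, compute 11 * 7 = 77, push 77
Push 5
Pop 77 and 5, compute 77 - 5 = 72, push 72
Stack result: 72

72


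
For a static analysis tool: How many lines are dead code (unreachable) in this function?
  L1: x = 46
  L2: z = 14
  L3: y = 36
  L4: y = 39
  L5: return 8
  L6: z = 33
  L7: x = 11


Analyzing control flow:
  L1: reachable (before return)
  L2: reachable (before return)
  L3: reachable (before return)
  L4: reachable (before return)
  L5: reachable (return statement)
  L6: DEAD (after return at L5)
  L7: DEAD (after return at L5)
Return at L5, total lines = 7
Dead lines: L6 through L7
Count: 2

2


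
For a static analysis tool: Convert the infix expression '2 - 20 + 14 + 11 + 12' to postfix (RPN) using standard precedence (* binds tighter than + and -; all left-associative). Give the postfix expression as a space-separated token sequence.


Applying the shunting-yard algorithm:
  Operand 2 -> output
  Push '-' onto operator stack -> op-stack: [-]
  Operand 20 -> output
  See '+' (prec 1); top '-' (prec 1) >= it -> pop '-' to output
  Push '+' onto operator stack -> op-stack: [+]
  Operand 14 -> output
  See '+' (prec 1); top '+' (prec 1) >= it -> pop '+' to output
  Push '+' onto operator stack -> op-stack: [+]
  Operand 11 -> output
  See '+' (prec 1); top '+' (prec 1) >= it -> pop '+' to output
  Push '+' onto operator stack -> op-stack: [+]
  Operand 12 -> output
  End of input: pop '+' to output
Postfix result: 2 20 - 14 + 11 + 12 +

2 20 - 14 + 11 + 12 +


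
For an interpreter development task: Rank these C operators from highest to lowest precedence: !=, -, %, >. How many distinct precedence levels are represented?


Looking up precedence for each operator:
  != -> precedence 3
  - -> precedence 5
  % -> precedence 6
  > -> precedence 4
Sorted highest to lowest: %, -, >, !=
Distinct precedence values: [6, 5, 4, 3]
Number of distinct levels: 4

4


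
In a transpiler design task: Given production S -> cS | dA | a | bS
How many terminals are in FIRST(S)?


Production: S -> cS | dA | a | bS
Examining each alternative for leading terminals:
  S -> cS : first terminal = 'c'
  S -> dA : first terminal = 'd'
  S -> a : first terminal = 'a'
  S -> bS : first terminal = 'b'
FIRST(S) = {a, b, c, d}
Count: 4

4


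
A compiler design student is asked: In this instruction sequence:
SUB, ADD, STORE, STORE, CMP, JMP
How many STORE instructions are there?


Scanning instruction sequence for STORE:
  Position 1: SUB
  Position 2: ADD
  Position 3: STORE <- MATCH
  Position 4: STORE <- MATCH
  Position 5: CMP
  Position 6: JMP
Matches at positions: [3, 4]
Total STORE count: 2

2


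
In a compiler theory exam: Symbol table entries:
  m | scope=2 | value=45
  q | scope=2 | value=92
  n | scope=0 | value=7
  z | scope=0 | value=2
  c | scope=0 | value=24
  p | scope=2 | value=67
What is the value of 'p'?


Searching symbol table for 'p':
  m | scope=2 | value=45
  q | scope=2 | value=92
  n | scope=0 | value=7
  z | scope=0 | value=2
  c | scope=0 | value=24
  p | scope=2 | value=67 <- MATCH
Found 'p' at scope 2 with value 67

67


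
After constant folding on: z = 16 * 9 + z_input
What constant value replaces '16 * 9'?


Identifying constant sub-expression:
  Original: z = 16 * 9 + z_input
  16 and 9 are both compile-time constants
  Evaluating: 16 * 9 = 144
  After folding: z = 144 + z_input

144


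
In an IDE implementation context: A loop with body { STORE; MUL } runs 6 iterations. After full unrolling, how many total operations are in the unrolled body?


Loop body operations: STORE, MUL (2 ops per iteration)
Unrolling 6 iterations:
  Iteration 1: STORE, MUL (2 ops)
  Iteration 2: STORE, MUL (2 ops)
  Iteration 3: STORE, MUL (2 ops)
  Iteration 4: STORE, MUL (2 ops)
  Iteration 5: STORE, MUL (2 ops)
  Iteration 6: STORE, MUL (2 ops)
Total: 6 iterations * 2 ops/iter = 12 operations

12


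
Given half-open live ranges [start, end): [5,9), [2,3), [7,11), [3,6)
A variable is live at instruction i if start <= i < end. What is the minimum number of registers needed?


Live ranges:
  Var0: [5, 9)
  Var1: [2, 3)
  Var2: [7, 11)
  Var3: [3, 6)
Sweep-line events (position, delta, active):
  pos=2 start -> active=1
  pos=3 end -> active=0
  pos=3 start -> active=1
  pos=5 start -> active=2
  pos=6 end -> active=1
  pos=7 start -> active=2
  pos=9 end -> active=1
  pos=11 end -> active=0
Maximum simultaneous active: 2
Minimum registers needed: 2

2


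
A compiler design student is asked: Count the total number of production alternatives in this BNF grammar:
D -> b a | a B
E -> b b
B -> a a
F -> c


Counting alternatives per rule:
  D: 2 alternative(s)
  E: 1 alternative(s)
  B: 1 alternative(s)
  F: 1 alternative(s)
Sum: 2 + 1 + 1 + 1 = 5

5


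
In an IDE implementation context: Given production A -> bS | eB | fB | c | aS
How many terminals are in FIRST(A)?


Production: A -> bS | eB | fB | c | aS
Examining each alternative for leading terminals:
  A -> bS : first terminal = 'b'
  A -> eB : first terminal = 'e'
  A -> fB : first terminal = 'f'
  A -> c : first terminal = 'c'
  A -> aS : first terminal = 'a'
FIRST(A) = {a, b, c, e, f}
Count: 5

5


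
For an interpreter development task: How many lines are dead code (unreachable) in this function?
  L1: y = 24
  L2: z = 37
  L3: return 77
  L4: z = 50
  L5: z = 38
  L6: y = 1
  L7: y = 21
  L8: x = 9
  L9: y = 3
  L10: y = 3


Analyzing control flow:
  L1: reachable (before return)
  L2: reachable (before return)
  L3: reachable (return statement)
  L4: DEAD (after return at L3)
  L5: DEAD (after return at L3)
  L6: DEAD (after return at L3)
  L7: DEAD (after return at L3)
  L8: DEAD (after return at L3)
  L9: DEAD (after return at L3)
  L10: DEAD (after return at L3)
Return at L3, total lines = 10
Dead lines: L4 through L10
Count: 7

7


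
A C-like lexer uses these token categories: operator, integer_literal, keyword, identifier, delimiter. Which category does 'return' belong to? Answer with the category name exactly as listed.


Token: 'return'
Checking categories:
  identifier: no
  integer_literal: no
  operator: no
  keyword: YES
  delimiter: no
Category: keyword

keyword


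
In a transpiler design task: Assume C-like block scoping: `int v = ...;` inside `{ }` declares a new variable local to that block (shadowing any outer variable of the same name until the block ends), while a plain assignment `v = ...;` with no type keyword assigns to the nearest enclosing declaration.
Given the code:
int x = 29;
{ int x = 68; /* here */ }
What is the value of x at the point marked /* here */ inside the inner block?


Analyzing scoping rules:
Outer scope: declares x = 29
Inner block: 'int x = 68;' declares a NEW x that shadows the outer one
Inside the block the inner declaration is in scope -> 68
Result: 68

68


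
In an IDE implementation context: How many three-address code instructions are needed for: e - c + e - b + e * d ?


Expression: e - c + e - b + e * d
Generating three-address code (respecting * over +/- precedence):
  Instruction 1: t1 = e * d
  Instruction 2: t2 = e - c
  Instruction 3: t3 = t2 + e
  Instruction 4: t4 = t3 - b
  Instruction 5: t5 = t4 + t1
Total instructions: 5

5


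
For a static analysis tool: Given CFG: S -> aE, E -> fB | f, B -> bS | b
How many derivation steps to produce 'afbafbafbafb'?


Grammar: S -> aE, E -> fB | f, B -> bS | b
Deriving 'afbafbafbafb':
Step 1: S -> aE => aE
Step 2: E -> fB => afB
Step 3: B -> bS => afbS
Step 4: S -> aE => afbaE
Step 5: E -> fB => afbafB
Step 6: B -> bS => afbafbS
Step 7: S -> aE => afbafbaE
Step 8: E -> fB => afbafbafB
Step 9: B -> bS => afbafbafbS
Step 10: S -> aE => afbafbafbaE
Step 11: E -> fB => afbafbafbafB
Step 12: B -> b => afbafbafbafb
Total derivation steps: 12

12


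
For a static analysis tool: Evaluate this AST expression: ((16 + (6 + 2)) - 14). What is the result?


Expression: ((16 + (6 + 2)) - 14)
Evaluating step by step:
  6 + 2 = 8
  16 + 8 = 24
  24 - 14 = 10
Result: 10

10


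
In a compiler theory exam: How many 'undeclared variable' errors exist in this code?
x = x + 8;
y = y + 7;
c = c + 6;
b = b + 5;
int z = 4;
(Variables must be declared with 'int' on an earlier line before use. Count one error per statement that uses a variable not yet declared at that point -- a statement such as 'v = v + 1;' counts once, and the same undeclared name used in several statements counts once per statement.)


Scanning code line by line:
  Line 1: use 'x' -> ERROR (undeclared)
  Line 2: use 'y' -> ERROR (undeclared)
  Line 3: use 'c' -> ERROR (undeclared)
  Line 4: use 'b' -> ERROR (undeclared)
  Line 5: declare 'z' -> declared = ['z']
Total undeclared variable errors: 4

4


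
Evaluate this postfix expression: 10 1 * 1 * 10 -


Processing tokens left to right:
Push 10, Push 1
Pop 10 and 1, compute 10 * 1 = 10, push 10
Push 1
Pop 10 and 1, compute 10 * 1 = 10, push 10
Push 10
Pop 10 and 10, compute 10 - 10 = 0, push 0
Stack result: 0

0


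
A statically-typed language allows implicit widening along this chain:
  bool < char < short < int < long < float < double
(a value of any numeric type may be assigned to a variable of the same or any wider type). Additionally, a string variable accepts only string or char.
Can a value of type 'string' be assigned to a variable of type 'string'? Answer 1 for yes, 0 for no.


Target variable type: string
Source value type: string
Rule: string accepts only {string, char}
  source 'string' in {string, char}? Yes
Result: 1

1


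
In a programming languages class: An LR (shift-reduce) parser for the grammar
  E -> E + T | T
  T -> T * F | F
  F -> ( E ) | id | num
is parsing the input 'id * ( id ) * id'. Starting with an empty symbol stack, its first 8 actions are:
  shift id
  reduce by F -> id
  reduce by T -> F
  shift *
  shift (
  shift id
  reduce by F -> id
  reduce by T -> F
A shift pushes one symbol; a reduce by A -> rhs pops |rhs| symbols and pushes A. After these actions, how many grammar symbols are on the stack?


Tracking the symbol stack through each action:
  Action 1: shift 'id' : push -> stack = [id] (size 1)
  Action 2: reduce by F -> id : pop 1, push F -> stack = [F] (size 1)
  Action 3: reduce by T -> F : pop 1, push T -> stack = [T] (size 1)
  Action 4: shift '*' : push -> stack = [T, *] (size 2)
  Action 5: shift '(' : push -> stack = [T, *, (] (size 3)
  Action 6: shift 'id' : push -> stack = [T, *, (, id] (size 4)
  Action 7: reduce by F -> id : pop 1, push F -> stack = [T, *, (, F] (size 4)
  Action 8: reduce by T -> F : pop 1, push T -> stack = [T, *, (, T] (size 4)
Final stack size: 4

4


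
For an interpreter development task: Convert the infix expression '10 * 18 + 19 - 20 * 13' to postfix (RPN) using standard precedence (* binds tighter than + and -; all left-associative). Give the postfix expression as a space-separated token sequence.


Applying the shunting-yard algorithm:
  Operand 10 -> output
  Push '*' onto operator stack -> op-stack: [*]
  Operand 18 -> output
  See '+' (prec 1); top '*' (prec 2) >= it -> pop '*' to output
  Push '+' onto operator stack -> op-stack: [+]
  Operand 19 -> output
  See '-' (prec 1); top '+' (prec 1) >= it -> pop '+' to output
  Push '-' onto operator stack -> op-stack: [-]
  Operand 20 -> output
  Push '*' onto operator stack -> op-stack: [-, *]
  Operand 13 -> output
  End of input: pop '*' to output
  End of input: pop '-' to output
Postfix result: 10 18 * 19 + 20 13 * -

10 18 * 19 + 20 13 * -
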